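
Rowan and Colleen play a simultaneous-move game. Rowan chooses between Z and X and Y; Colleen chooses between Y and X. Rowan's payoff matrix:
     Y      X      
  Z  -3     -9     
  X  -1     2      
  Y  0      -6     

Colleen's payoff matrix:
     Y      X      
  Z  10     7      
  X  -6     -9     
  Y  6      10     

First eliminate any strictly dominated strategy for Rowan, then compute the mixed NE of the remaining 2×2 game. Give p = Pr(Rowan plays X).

Rowan's strategy Z is strictly dominated by Y: 0 > -3 and -6 > -9. Eliminate Z.
For Colleen to be willing to mix, Colleen must be indifferent between Y and X, which pins down Rowan's mix.
  Colleen's expected payoff from Y: p·(-6) + (1−p)·6 = -12p + 6
  Colleen's expected payoff from X: p·(-9) + (1−p)·10 = -19p + 10
  -12p + 6 = -19p + 10  ⇒  7p = 4  ⇒  p = 4/7.

p = 4/7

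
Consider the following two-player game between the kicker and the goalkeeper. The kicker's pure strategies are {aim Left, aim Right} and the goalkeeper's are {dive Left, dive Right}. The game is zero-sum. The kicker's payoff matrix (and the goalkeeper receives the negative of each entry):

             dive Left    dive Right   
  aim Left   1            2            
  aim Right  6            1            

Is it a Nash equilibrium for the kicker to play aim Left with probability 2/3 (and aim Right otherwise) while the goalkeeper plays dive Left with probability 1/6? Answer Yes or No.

Given the kicker's mix p = 2/3, the goalkeeper's payoff from dive Left is -8/3 but from dive Right is -5/3. The goalkeeper strictly prefers dive Right, so the goalkeeper would not mix.
So the proposed profile is not a Nash equilibrium.

No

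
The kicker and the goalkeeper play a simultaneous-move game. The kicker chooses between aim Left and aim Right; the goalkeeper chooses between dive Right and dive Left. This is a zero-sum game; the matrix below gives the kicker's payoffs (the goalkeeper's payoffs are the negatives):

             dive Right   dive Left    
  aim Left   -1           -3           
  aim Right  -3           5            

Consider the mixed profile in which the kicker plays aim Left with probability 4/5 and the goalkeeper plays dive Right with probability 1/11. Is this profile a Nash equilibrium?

Given the goalkeeper's mix q = 1/11, the kicker's payoff from aim Left is -31/11 but from aim Right is 47/11. The kicker strictly prefers aim Right, so the kicker would not mix.
So the proposed profile is not a Nash equilibrium.

No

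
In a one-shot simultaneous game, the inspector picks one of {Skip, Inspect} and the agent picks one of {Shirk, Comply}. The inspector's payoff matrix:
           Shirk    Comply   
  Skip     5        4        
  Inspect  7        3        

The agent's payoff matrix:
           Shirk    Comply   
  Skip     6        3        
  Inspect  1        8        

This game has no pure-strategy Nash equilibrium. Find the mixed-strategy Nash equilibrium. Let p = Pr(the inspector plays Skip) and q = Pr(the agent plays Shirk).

p = 7/10, q = 1/3

Set the agent's expected payoff from Shirk equal to that from Comply:
  the agent's payoff from Shirk: p·6 + (1−p)·1 = 5p + 1
  the agent's payoff from Comply: p·3 + (1−p)·8 = -5p + 8
  5p + 1 = -5p + 8  ⇒  10p = 7  ⇒  p = 7/10.
Set the inspector's expected payoff from Skip equal to that from Inspect:
  the inspector's payoff from Skip: q·5 + (1−q)·4 = q + 4
  the inspector's payoff from Inspect: q·7 + (1−q)·3 = 4q + 3
  q + 4 = 4q + 3  ⇒  -3q = -1  ⇒  q = 1/3.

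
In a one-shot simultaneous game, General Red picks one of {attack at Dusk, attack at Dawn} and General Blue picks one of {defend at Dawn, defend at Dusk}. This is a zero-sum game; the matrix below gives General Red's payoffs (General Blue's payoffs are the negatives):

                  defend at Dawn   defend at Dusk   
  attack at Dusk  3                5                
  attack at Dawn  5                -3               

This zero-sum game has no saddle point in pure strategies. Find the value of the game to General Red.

General Blue's mix must leave General Red indifferent between attack at Dusk and attack at Dawn.
  General Red's payoff to attack at Dusk: q·3 + (1−q)·5 = -2q + 5
  General Red's payoff to attack at Dawn: q·5 + (1−q)·(-3) = 8q - 3
  -2q + 5 = 8q - 3  ⇒  -10q = -8  ⇒  q = 4/5.
The value is General Red's expected payoff against this mix (using attack at Dusk): (4/5)·3 + (1/5)·5 = 17/5.

v = 17/5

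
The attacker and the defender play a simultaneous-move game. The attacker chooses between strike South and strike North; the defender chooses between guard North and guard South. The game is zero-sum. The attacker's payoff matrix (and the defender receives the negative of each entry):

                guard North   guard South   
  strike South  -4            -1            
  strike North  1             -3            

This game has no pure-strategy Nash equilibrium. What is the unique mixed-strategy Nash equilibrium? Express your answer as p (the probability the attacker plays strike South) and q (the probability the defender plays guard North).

p = 4/7, q = 2/7

In a mixed equilibrium the defender is indifferent between guard North and guard South; this condition fixes p.
  the defender's expected payoff from guard North: p·4 + (1−p)·(-1) = 5p - 1
  the defender's expected payoff from guard South: p·1 + (1−p)·3 = -2p + 3
  5p - 1 = -2p + 3  ⇒  7p = 4  ⇒  p = 4/7.
Set the attacker's expected payoff from strike South equal to that from strike North:
  the attacker's payoff to strike South: q·(-4) + (1−q)·(-1) = -3q - 1
  the attacker's payoff to strike North: q·1 + (1−q)·(-3) = 4q - 3
  -3q - 1 = 4q - 3  ⇒  -7q = -2  ⇒  q = 2/7.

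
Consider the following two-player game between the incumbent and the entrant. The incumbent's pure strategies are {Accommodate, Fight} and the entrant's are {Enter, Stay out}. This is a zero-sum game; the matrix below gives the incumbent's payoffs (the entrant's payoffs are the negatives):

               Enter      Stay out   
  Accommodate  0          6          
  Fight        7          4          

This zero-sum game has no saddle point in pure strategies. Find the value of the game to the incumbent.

In a mixed equilibrium the incumbent is indifferent between Accommodate and Fight; this condition fixes q.
  the incumbent's expected payoff from Accommodate: q·0 + (1−q)·6 = -6q + 6
  the incumbent's expected payoff from Fight: q·7 + (1−q)·4 = 3q + 4
  -6q + 6 = 3q + 4  ⇒  -9q = -2  ⇒  q = 2/9.
The value is the incumbent's expected payoff against this mix (using Accommodate): (2/9)·0 + (7/9)·6 = 14/3.

v = 14/3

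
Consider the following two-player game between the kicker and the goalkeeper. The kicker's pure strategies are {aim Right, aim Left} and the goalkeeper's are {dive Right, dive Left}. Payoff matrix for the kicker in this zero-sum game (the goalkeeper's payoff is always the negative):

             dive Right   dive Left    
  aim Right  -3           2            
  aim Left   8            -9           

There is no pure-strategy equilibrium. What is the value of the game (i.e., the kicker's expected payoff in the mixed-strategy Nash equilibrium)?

v = -1/2

The kicker's indifference between aim Right and aim Left determines the goalkeeper's mixing probability q:
  the kicker's payoff to aim Right: q·(-3) + (1−q)·2 = -5q + 2
  the kicker's payoff to aim Left: q·8 + (1−q)·(-9) = 17q - 9
  -5q + 2 = 17q - 9  ⇒  -22q = -11  ⇒  q = 1/2.
The value is the kicker's expected payoff against this mix (using aim Right): (1/2)·(-3) + (1/2)·2 = -1/2.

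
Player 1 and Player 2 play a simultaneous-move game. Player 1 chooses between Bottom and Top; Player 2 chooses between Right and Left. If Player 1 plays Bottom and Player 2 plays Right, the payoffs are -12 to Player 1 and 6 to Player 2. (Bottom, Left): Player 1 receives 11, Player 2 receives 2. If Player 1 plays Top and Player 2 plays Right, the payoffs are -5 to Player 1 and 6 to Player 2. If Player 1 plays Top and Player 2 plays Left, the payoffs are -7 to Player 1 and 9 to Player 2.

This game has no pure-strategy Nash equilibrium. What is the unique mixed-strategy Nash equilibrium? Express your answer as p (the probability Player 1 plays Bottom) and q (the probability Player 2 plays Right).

For Player 2 to be willing to mix, Player 2 must be indifferent between Right and Left, which pins down Player 1's mix.
  Player 2's expected payoff from Right: p·6 + (1−p)·6 = 6
  Player 2's expected payoff from Left: p·2 + (1−p)·9 = -7p + 9
  6 = -7p + 9  ⇒  7p = 3  ⇒  p = 3/7.
Set Player 1's expected payoff from Bottom equal to that from Top:
  Player 1's payoff to Bottom: q·(-12) + (1−q)·11 = -23q + 11
  Player 1's payoff to Top: q·(-5) + (1−q)·(-7) = 2q - 7
  -23q + 11 = 2q - 7  ⇒  -25q = -18  ⇒  q = 18/25.

p = 3/7, q = 18/25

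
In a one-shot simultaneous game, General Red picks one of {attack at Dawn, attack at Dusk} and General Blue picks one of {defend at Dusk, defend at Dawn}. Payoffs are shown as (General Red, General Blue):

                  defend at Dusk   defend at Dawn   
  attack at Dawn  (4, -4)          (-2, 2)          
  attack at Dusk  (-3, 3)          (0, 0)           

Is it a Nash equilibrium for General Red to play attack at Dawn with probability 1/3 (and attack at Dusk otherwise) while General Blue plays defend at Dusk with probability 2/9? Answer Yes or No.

Yes

Check General Blue's indifference given General Red's mix p = 1/3:
  payoff from defend at Dusk = 2/3; payoff from defend at Dawn = 2/3 — equal.
Check General Red's indifference given General Blue's mix q = 2/9:
  payoff from attack at Dawn = -2/3; payoff from attack at Dusk = -2/3 — equal.
Both players are indifferent, so neither can profitably deviate.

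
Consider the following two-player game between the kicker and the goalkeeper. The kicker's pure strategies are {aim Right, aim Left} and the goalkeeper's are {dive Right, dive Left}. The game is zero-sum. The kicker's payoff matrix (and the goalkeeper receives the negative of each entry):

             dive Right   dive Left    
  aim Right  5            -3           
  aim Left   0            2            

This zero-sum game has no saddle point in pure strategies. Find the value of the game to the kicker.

Set the kicker's expected payoff from aim Right equal to that from aim Left:
  the kicker's expected payoff from aim Right: q·5 + (1−q)·(-3) = 8q - 3
  the kicker's expected payoff from aim Left: q·0 + (1−q)·2 = -2q + 2
  8q - 3 = -2q + 2  ⇒  10q = 5  ⇒  q = 1/2.
The value is the kicker's expected payoff against this mix (using aim Right): (1/2)·5 + (1/2)·(-3) = 1.

v = 1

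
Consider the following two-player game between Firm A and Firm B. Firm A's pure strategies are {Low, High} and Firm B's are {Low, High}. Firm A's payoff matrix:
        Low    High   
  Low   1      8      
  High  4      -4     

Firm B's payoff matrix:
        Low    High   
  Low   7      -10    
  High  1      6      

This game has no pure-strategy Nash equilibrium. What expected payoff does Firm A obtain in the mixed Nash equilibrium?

Firm A's indifference between Low and High determines Firm B's mixing probability q:
  Firm A's payoff to Low: q·1 + (1−q)·8 = -7q + 8
  Firm A's payoff to High: q·4 + (1−q)·(-4) = 8q - 4
  -7q + 8 = 8q - 4  ⇒  -15q = -12  ⇒  q = 4/5.
At equilibrium Firm A is indifferent across rows, so Firm A's payoff equals the payoff from Low: (4/5)·1 + (1/5)·8 = 12/5.

12/5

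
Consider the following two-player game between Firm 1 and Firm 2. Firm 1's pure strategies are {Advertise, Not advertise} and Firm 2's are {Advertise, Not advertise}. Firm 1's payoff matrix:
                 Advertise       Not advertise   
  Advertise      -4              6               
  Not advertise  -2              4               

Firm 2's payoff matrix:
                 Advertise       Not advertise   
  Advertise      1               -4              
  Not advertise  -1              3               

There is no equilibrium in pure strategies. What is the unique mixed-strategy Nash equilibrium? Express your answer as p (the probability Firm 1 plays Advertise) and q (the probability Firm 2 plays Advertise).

p = 4/9, q = 1/2

In a mixed equilibrium Firm 2 is indifferent between Advertise and Not advertise; this condition fixes p.
  Firm 2's payoff to Advertise: p·1 + (1−p)·(-1) = 2p - 1
  Firm 2's payoff to Not advertise: p·(-4) + (1−p)·3 = -7p + 3
  2p - 1 = -7p + 3  ⇒  9p = 4  ⇒  p = 4/9.
Firm 1's indifference between Advertise and Not advertise determines Firm 2's mixing probability q:
  Firm 1's expected payoff from Advertise: q·(-4) + (1−q)·6 = -10q + 6
  Firm 1's expected payoff from Not advertise: q·(-2) + (1−q)·4 = -6q + 4
  -10q + 6 = -6q + 4  ⇒  -4q = -2  ⇒  q = 1/2.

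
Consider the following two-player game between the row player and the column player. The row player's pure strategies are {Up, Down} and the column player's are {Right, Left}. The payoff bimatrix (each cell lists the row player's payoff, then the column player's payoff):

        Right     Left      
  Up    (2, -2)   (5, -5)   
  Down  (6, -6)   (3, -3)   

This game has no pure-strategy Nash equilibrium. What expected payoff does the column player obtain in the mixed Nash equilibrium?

The row player's mix must leave the column player indifferent between Right and Left.
  the column player's payoff from Right: p·(-2) + (1−p)·(-6) = 4p - 6
  the column player's payoff from Left: p·(-5) + (1−p)·(-3) = -2p - 3
  4p - 6 = -2p - 3  ⇒  6p = 3  ⇒  p = 1/2.
At equilibrium the column player is indifferent across columns, so the column player's payoff equals the payoff from Right: (1/2)·(-2) + (1/2)·(-6) = -4.

-4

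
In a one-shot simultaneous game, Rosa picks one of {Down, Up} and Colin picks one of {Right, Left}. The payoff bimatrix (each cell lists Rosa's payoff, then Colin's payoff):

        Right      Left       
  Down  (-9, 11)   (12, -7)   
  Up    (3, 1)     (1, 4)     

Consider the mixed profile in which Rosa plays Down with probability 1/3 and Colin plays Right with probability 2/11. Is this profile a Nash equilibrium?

Given Rosa's mix p = 1/3, Colin's payoff from Right is 13/3 but from Left is 1/3. Colin strictly prefers Right, so Colin would not mix.
So the proposed profile is not a Nash equilibrium.

No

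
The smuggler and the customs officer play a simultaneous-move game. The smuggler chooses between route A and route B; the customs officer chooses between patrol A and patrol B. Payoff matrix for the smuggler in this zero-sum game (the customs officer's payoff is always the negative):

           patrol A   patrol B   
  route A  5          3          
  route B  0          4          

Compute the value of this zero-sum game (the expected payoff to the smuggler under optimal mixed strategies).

The smuggler's indifference between route A and route B determines the customs officer's mixing probability q:
  the smuggler's payoff from route A: q·5 + (1−q)·3 = 2q + 3
  the smuggler's payoff from route B: q·0 + (1−q)·4 = -4q + 4
  2q + 3 = -4q + 4  ⇒  6q = 1  ⇒  q = 1/6.
The value is the smuggler's expected payoff against this mix (using route A): (1/6)·5 + (5/6)·3 = 10/3.

v = 10/3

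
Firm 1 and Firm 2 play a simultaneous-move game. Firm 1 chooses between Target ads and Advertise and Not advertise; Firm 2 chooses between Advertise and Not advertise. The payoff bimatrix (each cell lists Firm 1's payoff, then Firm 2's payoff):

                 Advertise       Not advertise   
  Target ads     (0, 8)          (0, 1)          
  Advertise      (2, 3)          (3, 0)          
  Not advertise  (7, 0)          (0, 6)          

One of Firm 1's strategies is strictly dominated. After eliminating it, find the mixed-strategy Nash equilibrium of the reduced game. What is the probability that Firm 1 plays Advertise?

Firm 1's strategy Target ads is strictly dominated by Advertise: 2 > 0 and 3 > 0. Eliminate Target ads.
Firm 2's indifference between Advertise and Not advertise determines Firm 1's mixing probability p:
  Firm 2's payoff from Advertise: p·3 + (1−p)·0 = 3p
  Firm 2's payoff from Not advertise: p·0 + (1−p)·6 = -6p + 6
  3p = -6p + 6  ⇒  9p = 6  ⇒  p = 2/3.

p = 2/3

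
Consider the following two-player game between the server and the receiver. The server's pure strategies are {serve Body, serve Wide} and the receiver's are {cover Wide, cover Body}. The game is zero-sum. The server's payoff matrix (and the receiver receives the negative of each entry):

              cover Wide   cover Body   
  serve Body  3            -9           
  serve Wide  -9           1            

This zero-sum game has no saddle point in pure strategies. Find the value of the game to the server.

The receiver's mix must leave the server indifferent between serve Body and serve Wide.
  the server's payoff to serve Body: q·3 + (1−q)·(-9) = 12q - 9
  the server's payoff to serve Wide: q·(-9) + (1−q)·1 = -10q + 1
  12q - 9 = -10q + 1  ⇒  22q = 10  ⇒  q = 5/11.
The value is the server's expected payoff against this mix (using serve Body): (5/11)·3 + (6/11)·(-9) = -39/11.

v = -39/11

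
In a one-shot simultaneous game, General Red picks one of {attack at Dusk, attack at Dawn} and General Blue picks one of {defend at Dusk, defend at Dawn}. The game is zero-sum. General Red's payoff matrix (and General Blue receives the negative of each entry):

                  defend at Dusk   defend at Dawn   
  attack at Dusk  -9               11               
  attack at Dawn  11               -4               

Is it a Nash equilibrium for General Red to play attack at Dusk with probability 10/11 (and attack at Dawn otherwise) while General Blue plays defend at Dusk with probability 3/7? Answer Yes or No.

No

Given General Red's mix p = 10/11, General Blue's payoff from defend at Dusk is 79/11 but from defend at Dawn is -106/11. General Blue strictly prefers defend at Dusk, so General Blue would not mix.
So the proposed profile is not a Nash equilibrium.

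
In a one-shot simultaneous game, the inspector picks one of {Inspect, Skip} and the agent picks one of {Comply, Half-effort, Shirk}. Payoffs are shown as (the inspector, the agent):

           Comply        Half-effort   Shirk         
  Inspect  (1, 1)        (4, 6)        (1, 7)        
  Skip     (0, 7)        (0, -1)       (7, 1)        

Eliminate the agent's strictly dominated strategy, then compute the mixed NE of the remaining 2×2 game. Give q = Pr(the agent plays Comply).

q = 6/7

The agent's strategy Half-effort is strictly dominated by Shirk: 7 > 6 and 1 > -1. Eliminate Half-effort.
For the inspector to be willing to mix, the inspector must be indifferent between Inspect and Skip, which pins down the agent's mix.
  the inspector's payoff from Inspect: q·1 + (1−q)·1 = 1
  the inspector's payoff from Skip: q·0 + (1−q)·7 = -7q + 7
  1 = -7q + 7  ⇒  7q = 6  ⇒  q = 6/7.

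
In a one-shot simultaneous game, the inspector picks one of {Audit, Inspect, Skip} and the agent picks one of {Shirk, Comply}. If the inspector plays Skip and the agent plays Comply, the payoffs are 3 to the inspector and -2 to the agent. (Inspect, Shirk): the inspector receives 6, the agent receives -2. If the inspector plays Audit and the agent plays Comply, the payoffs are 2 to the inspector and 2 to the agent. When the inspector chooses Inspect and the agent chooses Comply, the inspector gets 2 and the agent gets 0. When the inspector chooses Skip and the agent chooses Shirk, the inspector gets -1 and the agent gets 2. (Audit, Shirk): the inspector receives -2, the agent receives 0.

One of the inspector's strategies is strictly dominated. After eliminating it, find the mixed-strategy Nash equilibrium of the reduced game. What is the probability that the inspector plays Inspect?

p = 2/3

The inspector's strategy Audit is strictly dominated by Skip: -1 > -2 and 3 > 2. Eliminate Audit.
In a mixed equilibrium the agent is indifferent between Shirk and Comply; this condition fixes p.
  the agent's payoff from Shirk: p·(-2) + (1−p)·2 = -4p + 2
  the agent's payoff from Comply: p·0 + (1−p)·(-2) = 2p - 2
  -4p + 2 = 2p - 2  ⇒  -6p = -4  ⇒  p = 2/3.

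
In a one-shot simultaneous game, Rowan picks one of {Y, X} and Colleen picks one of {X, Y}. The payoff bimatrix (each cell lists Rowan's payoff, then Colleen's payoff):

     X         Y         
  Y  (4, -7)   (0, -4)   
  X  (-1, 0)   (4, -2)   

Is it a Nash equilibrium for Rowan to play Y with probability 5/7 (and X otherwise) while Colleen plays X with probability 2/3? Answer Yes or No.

Given Rowan's mix p = 5/7, Colleen's payoff from X is -5 but from Y is -24/7. Colleen strictly prefers Y, so Colleen would not mix.
So the proposed profile is not a Nash equilibrium.

No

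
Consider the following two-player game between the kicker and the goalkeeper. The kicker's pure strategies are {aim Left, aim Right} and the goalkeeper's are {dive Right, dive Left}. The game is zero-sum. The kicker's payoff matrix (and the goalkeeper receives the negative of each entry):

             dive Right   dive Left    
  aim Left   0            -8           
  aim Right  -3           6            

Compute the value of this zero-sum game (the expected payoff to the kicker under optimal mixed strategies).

v = -24/17

For the kicker to be willing to mix, the kicker must be indifferent between aim Left and aim Right, which pins down the goalkeeper's mix.
  the kicker's payoff to aim Left: q·0 + (1−q)·(-8) = 8q - 8
  the kicker's payoff to aim Right: q·(-3) + (1−q)·6 = -9q + 6
  8q - 8 = -9q + 6  ⇒  17q = 14  ⇒  q = 14/17.
The value is the kicker's expected payoff against this mix (using aim Left): (14/17)·0 + (3/17)·(-8) = -24/17.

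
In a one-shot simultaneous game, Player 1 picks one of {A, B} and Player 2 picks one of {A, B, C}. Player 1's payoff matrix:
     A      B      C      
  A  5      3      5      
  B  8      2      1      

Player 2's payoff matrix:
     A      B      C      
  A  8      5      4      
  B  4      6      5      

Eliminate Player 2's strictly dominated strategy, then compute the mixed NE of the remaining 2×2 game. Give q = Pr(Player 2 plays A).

q = 1/4

Player 2's strategy C is strictly dominated by B: 5 > 4 and 6 > 5. Eliminate C.
Set Player 1's expected payoff from A equal to that from B:
  Player 1's expected payoff from A: q·5 + (1−q)·3 = 2q + 3
  Player 1's expected payoff from B: q·8 + (1−q)·2 = 6q + 2
  2q + 3 = 6q + 2  ⇒  -4q = -1  ⇒  q = 1/4.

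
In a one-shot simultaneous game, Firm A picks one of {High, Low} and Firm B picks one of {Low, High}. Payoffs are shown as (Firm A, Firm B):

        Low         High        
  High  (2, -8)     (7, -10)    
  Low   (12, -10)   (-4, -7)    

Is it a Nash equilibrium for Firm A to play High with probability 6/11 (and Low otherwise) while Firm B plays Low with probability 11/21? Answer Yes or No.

Given Firm A's mix p = 6/11, Firm B's payoff from Low is -98/11 but from High is -95/11. Firm B strictly prefers High, so Firm B would not mix.
So the proposed profile is not a Nash equilibrium.

No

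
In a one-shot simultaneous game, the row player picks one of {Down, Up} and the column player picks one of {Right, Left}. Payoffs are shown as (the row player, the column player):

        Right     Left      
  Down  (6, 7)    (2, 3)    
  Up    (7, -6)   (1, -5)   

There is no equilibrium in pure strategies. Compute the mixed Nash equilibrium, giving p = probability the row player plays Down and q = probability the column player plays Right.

In a mixed equilibrium the column player is indifferent between Right and Left; this condition fixes p.
  the column player's payoff to Right: p·7 + (1−p)·(-6) = 13p - 6
  the column player's payoff to Left: p·3 + (1−p)·(-5) = 8p - 5
  13p - 6 = 8p - 5  ⇒  5p = 1  ⇒  p = 1/5.
For the row player to be willing to mix, the row player must be indifferent between Down and Up, which pins down the column player's mix.
  the row player's payoff to Down: q·6 + (1−q)·2 = 4q + 2
  the row player's payoff to Up: q·7 + (1−q)·1 = 6q + 1
  4q + 2 = 6q + 1  ⇒  -2q = -1  ⇒  q = 1/2.

p = 1/5, q = 1/2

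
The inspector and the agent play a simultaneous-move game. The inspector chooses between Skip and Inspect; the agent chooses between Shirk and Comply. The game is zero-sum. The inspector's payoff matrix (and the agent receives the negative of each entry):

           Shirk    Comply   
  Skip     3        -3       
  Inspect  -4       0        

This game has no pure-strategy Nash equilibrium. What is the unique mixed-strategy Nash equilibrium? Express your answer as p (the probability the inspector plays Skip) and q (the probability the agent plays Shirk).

p = 2/5, q = 3/10

The inspector's mix must leave the agent indifferent between Shirk and Comply.
  the agent's payoff from Shirk: p·(-3) + (1−p)·4 = -7p + 4
  the agent's payoff from Comply: p·3 + (1−p)·0 = 3p
  -7p + 4 = 3p  ⇒  -10p = -4  ⇒  p = 2/5.
The agent's mix must leave the inspector indifferent between Skip and Inspect.
  the inspector's expected payoff from Skip: q·3 + (1−q)·(-3) = 6q - 3
  the inspector's expected payoff from Inspect: q·(-4) + (1−q)·0 = -4q
  6q - 3 = -4q  ⇒  10q = 3  ⇒  q = 3/10.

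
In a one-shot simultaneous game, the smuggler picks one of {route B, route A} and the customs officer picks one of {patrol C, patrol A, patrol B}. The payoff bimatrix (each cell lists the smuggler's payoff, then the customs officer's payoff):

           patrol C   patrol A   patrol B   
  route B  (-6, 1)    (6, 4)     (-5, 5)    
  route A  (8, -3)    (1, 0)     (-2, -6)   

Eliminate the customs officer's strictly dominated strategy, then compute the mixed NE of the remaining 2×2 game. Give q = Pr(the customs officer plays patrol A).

The customs officer's strategy patrol C is strictly dominated by patrol A: 4 > 1 and 0 > -3. Eliminate patrol C.
The smuggler's indifference between route B and route A determines the customs officer's mixing probability q:
  the smuggler's payoff from route B: q·6 + (1−q)·(-5) = 11q - 5
  the smuggler's payoff from route A: q·1 + (1−q)·(-2) = 3q - 2
  11q - 5 = 3q - 2  ⇒  8q = 3  ⇒  q = 3/8.

q = 3/8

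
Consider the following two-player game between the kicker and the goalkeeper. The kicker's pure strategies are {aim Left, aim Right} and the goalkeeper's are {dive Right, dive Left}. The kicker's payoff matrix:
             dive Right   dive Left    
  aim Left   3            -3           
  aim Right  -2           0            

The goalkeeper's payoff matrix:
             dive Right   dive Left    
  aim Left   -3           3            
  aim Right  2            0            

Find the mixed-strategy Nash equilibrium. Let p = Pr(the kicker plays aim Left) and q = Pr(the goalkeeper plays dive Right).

Set the goalkeeper's expected payoff from dive Right equal to that from dive Left:
  the goalkeeper's expected payoff from dive Right: p·(-3) + (1−p)·2 = -5p + 2
  the goalkeeper's expected payoff from dive Left: p·3 + (1−p)·0 = 3p
  -5p + 2 = 3p  ⇒  -8p = -2  ⇒  p = 1/4.
The goalkeeper's mix must leave the kicker indifferent between aim Left and aim Right.
  the kicker's payoff from aim Left: q·3 + (1−q)·(-3) = 6q - 3
  the kicker's payoff from aim Right: q·(-2) + (1−q)·0 = -2q
  6q - 3 = -2q  ⇒  8q = 3  ⇒  q = 3/8.

p = 1/4, q = 3/8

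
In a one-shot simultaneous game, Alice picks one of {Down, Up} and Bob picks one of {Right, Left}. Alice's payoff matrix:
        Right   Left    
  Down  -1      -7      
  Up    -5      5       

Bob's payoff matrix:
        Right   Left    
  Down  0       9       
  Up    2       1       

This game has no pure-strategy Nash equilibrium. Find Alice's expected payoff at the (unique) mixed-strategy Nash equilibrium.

Alice's indifference between Down and Up determines Bob's mixing probability q:
  Alice's expected payoff from Down: q·(-1) + (1−q)·(-7) = 6q - 7
  Alice's expected payoff from Up: q·(-5) + (1−q)·5 = -10q + 5
  6q - 7 = -10q + 5  ⇒  16q = 12  ⇒  q = 3/4.
At equilibrium Alice is indifferent across rows, so Alice's payoff equals the payoff from Down: (3/4)·(-1) + (1/4)·(-7) = -5/2.

-5/2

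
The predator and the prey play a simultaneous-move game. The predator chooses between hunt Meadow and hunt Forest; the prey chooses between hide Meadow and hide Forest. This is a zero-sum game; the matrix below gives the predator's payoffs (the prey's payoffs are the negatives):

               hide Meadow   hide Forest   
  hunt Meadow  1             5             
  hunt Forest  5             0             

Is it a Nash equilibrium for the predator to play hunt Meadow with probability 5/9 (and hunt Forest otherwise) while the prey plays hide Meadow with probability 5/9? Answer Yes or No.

Yes

Check the prey's indifference given the predator's mix p = 5/9:
  payoff from hide Meadow = -25/9; payoff from hide Forest = -25/9 — equal.
Check the predator's indifference given the prey's mix q = 5/9:
  payoff from hunt Meadow = 25/9; payoff from hunt Forest = 25/9 — equal.
Both players are indifferent, so neither can profitably deviate.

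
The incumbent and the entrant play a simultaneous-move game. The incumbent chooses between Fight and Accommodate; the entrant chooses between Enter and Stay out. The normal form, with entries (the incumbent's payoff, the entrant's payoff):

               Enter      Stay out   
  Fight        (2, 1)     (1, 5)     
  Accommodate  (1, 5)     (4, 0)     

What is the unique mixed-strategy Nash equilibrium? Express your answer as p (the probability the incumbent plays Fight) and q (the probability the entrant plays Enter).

p = 5/9, q = 3/4

For the entrant to be willing to mix, the entrant must be indifferent between Enter and Stay out, which pins down the incumbent's mix.
  the entrant's payoff from Enter: p·1 + (1−p)·5 = -4p + 5
  the entrant's payoff from Stay out: p·5 + (1−p)·0 = 5p
  -4p + 5 = 5p  ⇒  -9p = -5  ⇒  p = 5/9.
For the incumbent to be willing to mix, the incumbent must be indifferent between Fight and Accommodate, which pins down the entrant's mix.
  the incumbent's payoff from Fight: q·2 + (1−q)·1 = q + 1
  the incumbent's payoff from Accommodate: q·1 + (1−q)·4 = -3q + 4
  q + 1 = -3q + 4  ⇒  4q = 3  ⇒  q = 3/4.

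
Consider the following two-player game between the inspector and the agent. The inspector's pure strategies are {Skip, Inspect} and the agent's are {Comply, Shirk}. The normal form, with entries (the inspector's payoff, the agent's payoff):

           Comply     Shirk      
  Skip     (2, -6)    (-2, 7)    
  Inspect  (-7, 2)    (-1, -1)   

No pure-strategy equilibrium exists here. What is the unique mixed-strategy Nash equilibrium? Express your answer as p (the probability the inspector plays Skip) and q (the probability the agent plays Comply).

p = 3/16, q = 1/10

In a mixed equilibrium the agent is indifferent between Comply and Shirk; this condition fixes p.
  the agent's payoff to Comply: p·(-6) + (1−p)·2 = -8p + 2
  the agent's payoff to Shirk: p·7 + (1−p)·(-1) = 8p - 1
  -8p + 2 = 8p - 1  ⇒  -16p = -3  ⇒  p = 3/16.
The inspector's indifference between Skip and Inspect determines the agent's mixing probability q:
  the inspector's payoff to Skip: q·2 + (1−q)·(-2) = 4q - 2
  the inspector's payoff to Inspect: q·(-7) + (1−q)·(-1) = -6q - 1
  4q - 2 = -6q - 1  ⇒  10q = 1  ⇒  q = 1/10.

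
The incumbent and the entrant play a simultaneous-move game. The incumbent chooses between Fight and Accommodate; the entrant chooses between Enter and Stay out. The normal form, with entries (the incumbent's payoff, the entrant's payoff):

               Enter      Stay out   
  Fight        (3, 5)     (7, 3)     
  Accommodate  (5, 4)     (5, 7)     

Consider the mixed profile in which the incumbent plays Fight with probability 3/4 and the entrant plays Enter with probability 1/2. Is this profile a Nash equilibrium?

Given the incumbent's mix p = 3/4, the entrant's payoff from Enter is 19/4 but from Stay out is 4. The entrant strictly prefers Enter, so the entrant would not mix.
So the proposed profile is not a Nash equilibrium.

No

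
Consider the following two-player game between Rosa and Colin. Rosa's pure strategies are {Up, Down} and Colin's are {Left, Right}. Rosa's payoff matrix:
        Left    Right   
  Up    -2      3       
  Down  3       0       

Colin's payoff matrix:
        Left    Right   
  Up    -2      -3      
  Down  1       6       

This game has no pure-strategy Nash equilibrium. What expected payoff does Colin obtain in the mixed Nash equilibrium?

Rosa's mix must leave Colin indifferent between Left and Right.
  Colin's payoff to Left: p·(-2) + (1−p)·1 = -3p + 1
  Colin's payoff to Right: p·(-3) + (1−p)·6 = -9p + 6
  -3p + 1 = -9p + 6  ⇒  6p = 5  ⇒  p = 5/6.
At equilibrium Colin is indifferent across columns, so Colin's payoff equals the payoff from Left: (5/6)·(-2) + (1/6)·1 = -3/2.

-3/2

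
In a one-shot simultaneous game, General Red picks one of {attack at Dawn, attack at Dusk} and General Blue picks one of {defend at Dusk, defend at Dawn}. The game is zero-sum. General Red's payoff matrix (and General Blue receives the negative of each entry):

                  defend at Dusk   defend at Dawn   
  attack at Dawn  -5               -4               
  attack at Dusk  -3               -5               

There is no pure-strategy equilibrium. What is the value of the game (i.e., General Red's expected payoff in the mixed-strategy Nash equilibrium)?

v = -13/3

Set General Red's expected payoff from attack at Dawn equal to that from attack at Dusk:
  General Red's expected payoff from attack at Dawn: q·(-5) + (1−q)·(-4) = -q - 4
  General Red's expected payoff from attack at Dusk: q·(-3) + (1−q)·(-5) = 2q - 5
  -q - 4 = 2q - 5  ⇒  -3q = -1  ⇒  q = 1/3.
The value is General Red's expected payoff against this mix (using attack at Dawn): (1/3)·(-5) + (2/3)·(-4) = -13/3.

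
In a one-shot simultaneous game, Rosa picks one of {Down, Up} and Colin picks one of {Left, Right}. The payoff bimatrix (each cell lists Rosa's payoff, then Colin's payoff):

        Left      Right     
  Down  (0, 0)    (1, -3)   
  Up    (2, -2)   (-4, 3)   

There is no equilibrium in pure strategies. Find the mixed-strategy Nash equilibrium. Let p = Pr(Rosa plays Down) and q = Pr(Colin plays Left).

p = 5/8, q = 5/7

In a mixed equilibrium Colin is indifferent between Left and Right; this condition fixes p.
  Colin's payoff from Left: p·0 + (1−p)·(-2) = 2p - 2
  Colin's payoff from Right: p·(-3) + (1−p)·3 = -6p + 3
  2p - 2 = -6p + 3  ⇒  8p = 5  ⇒  p = 5/8.
For Rosa to be willing to mix, Rosa must be indifferent between Down and Up, which pins down Colin's mix.
  Rosa's payoff from Down: q·0 + (1−q)·1 = -q + 1
  Rosa's payoff from Up: q·2 + (1−q)·(-4) = 6q - 4
  -q + 1 = 6q - 4  ⇒  -7q = -5  ⇒  q = 5/7.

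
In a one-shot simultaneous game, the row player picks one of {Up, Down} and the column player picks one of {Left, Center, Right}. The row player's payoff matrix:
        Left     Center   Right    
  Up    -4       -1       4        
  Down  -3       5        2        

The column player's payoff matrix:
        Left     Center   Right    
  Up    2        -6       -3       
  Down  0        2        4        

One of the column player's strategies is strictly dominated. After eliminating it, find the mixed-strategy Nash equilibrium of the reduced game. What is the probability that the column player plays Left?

q = 2/3

The column player's strategy Center is strictly dominated by Right: -3 > -6 and 4 > 2. Eliminate Center.
For the row player to be willing to mix, the row player must be indifferent between Up and Down, which pins down the column player's mix.
  the row player's payoff to Up: q·(-4) + (1−q)·4 = -8q + 4
  the row player's payoff to Down: q·(-3) + (1−q)·2 = -5q + 2
  -8q + 4 = -5q + 2  ⇒  -3q = -2  ⇒  q = 2/3.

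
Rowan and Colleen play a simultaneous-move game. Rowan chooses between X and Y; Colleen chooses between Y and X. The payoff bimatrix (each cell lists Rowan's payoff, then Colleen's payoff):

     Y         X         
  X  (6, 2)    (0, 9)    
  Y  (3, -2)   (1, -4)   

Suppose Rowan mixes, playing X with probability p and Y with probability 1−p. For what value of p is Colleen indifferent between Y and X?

p = 2/9

Set Colleen's expected payoff from Y equal to that from X:
  Colleen's payoff to Y: p·2 + (1−p)·(-2) = 4p - 2
  Colleen's payoff to X: p·9 + (1−p)·(-4) = 13p - 4
  4p - 2 = 13p - 4  ⇒  -9p = -2  ⇒  p = 2/9.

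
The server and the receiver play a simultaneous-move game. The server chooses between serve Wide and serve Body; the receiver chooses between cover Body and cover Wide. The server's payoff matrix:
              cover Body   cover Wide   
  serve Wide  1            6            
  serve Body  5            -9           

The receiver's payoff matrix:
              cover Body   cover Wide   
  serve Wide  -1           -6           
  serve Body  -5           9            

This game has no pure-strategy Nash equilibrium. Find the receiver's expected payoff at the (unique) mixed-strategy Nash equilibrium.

For the receiver to be willing to mix, the receiver must be indifferent between cover Body and cover Wide, which pins down the server's mix.
  the receiver's expected payoff from cover Body: p·(-1) + (1−p)·(-5) = 4p - 5
  the receiver's expected payoff from cover Wide: p·(-6) + (1−p)·9 = -15p + 9
  4p - 5 = -15p + 9  ⇒  19p = 14  ⇒  p = 14/19.
At equilibrium the receiver is indifferent across columns, so the receiver's payoff equals the payoff from cover Body: (14/19)·(-1) + (5/19)·(-5) = -39/19.

-39/19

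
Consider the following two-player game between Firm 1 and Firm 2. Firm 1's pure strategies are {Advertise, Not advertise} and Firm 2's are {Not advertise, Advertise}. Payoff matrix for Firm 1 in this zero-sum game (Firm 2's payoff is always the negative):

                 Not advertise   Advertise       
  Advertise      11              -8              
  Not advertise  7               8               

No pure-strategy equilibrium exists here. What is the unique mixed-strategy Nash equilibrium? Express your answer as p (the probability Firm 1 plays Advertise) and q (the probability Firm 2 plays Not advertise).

p = 1/20, q = 4/5

Firm 1's mix must leave Firm 2 indifferent between Not advertise and Advertise.
  Firm 2's expected payoff from Not advertise: p·(-11) + (1−p)·(-7) = -4p - 7
  Firm 2's expected payoff from Advertise: p·8 + (1−p)·(-8) = 16p - 8
  -4p - 7 = 16p - 8  ⇒  -20p = -1  ⇒  p = 1/20.
Firm 1's indifference between Advertise and Not advertise determines Firm 2's mixing probability q:
  Firm 1's payoff to Advertise: q·11 + (1−q)·(-8) = 19q - 8
  Firm 1's payoff to Not advertise: q·7 + (1−q)·8 = -q + 8
  19q - 8 = -q + 8  ⇒  20q = 16  ⇒  q = 4/5.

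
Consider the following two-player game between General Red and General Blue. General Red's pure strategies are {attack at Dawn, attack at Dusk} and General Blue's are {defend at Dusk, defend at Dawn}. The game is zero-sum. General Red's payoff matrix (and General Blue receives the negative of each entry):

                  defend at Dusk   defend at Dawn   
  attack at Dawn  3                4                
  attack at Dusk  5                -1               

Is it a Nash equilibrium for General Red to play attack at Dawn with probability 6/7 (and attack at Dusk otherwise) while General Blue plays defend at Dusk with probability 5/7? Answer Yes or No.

Check General Blue's indifference given General Red's mix p = 6/7:
  payoff from defend at Dusk = -23/7; payoff from defend at Dawn = -23/7 — equal.
Check General Red's indifference given General Blue's mix q = 5/7:
  payoff from attack at Dawn = 23/7; payoff from attack at Dusk = 23/7 — equal.
Both players are indifferent, so neither can profitably deviate.

Yes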